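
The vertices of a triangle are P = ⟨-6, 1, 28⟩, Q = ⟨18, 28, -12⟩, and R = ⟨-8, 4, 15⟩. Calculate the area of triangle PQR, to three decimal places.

PQ = (24, 27, -40),  PR = (-2, 3, -13)
i: 27·(-13) - (-40)·3 = -351 - (-120) = -231
j: (-40)·(-2) - 24·(-13) = 80 - (-312) = 392
k: 24·3 - 27·(-2) = 72 - (-54) = 126
PQ × PR = (-231, 392, 126)
|PQ × PR| = √222901 ≈ 472.1239
area = ½ · 472.1239 ≈ 236.062

236.062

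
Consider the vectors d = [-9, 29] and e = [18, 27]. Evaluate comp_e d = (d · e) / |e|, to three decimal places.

19.137

d · e = (-9)·18 + 29·27 = -162 + 783 = 621
|e| = √(324 + 729) = √1053 ≈ 32.4500
comp_e d = 621 / √1053 ≈ 19.137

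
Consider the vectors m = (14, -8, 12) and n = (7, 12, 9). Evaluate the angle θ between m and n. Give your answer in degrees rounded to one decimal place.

m · n = 14·7 + (-8)·12 + 12·9 = 98 - 96 + 108 = 110
|m|² = 196 + 64 + 144 = 404,  |m| = √404 ≈ 20.099751
|n|² = 49 + 144 + 81 = 274,  |n| = √274 ≈ 16.552945
cos θ = 110 / (20.099751 · 16.552945) ≈ 0.33062
θ = arccos(0.33062) ≈ 70.7°

70.7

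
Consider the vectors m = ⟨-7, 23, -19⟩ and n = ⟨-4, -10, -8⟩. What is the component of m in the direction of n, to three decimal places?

-3.727

m · n = (-7)·(-4) + 23·(-10) + (-19)·(-8) = 28 - 230 + 152 = -50
|n| = √(16 + 100 + 64) = √180 ≈ 13.4164
comp_n m = -50 / √180 ≈ -3.727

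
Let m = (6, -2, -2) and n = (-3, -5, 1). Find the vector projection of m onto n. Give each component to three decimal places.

(0.857, 1.429, -0.286)

m · n = 6·(-3) + (-2)·(-5) + (-2)·1 = -18 + 10 - 2 = -10
|n|² = 9 + 25 + 1 = 35
proj_n m = (-10/35) · (-3, -5, 1) ≈ (0.857, 1.429, -0.286)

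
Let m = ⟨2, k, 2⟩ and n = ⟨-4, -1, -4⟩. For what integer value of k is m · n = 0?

m · n = 2·(-4) + k·(-1) + 2·(-4) = -16 - 1k
Set equal to 0: -1k = 16, so k = -16.

-16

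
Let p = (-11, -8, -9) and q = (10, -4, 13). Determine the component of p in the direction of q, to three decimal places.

p · q = (-11)·10 + (-8)·(-4) + (-9)·13 = -110 + 32 - 117 = -195
|q| = √(100 + 16 + 169) = √285 ≈ 16.8819
comp_q p = -195 / √285 ≈ -11.551

-11.551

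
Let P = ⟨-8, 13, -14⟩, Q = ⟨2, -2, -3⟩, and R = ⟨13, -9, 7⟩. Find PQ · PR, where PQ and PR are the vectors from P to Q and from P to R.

771

PQ = Q − P = (10, -15, 11)
PR = R − P = (21, -22, 21)
PQ · PR = 10·21 + (-15)·(-22) + 11·21 = 210 + 330 + 231 = 771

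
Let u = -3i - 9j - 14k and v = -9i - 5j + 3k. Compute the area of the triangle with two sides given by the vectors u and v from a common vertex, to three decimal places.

89.429

i: (-9)·3 - (-14)·(-5) = -27 - 70 = -97
j: (-14)·(-9) - (-3)·3 = 126 - (-9) = 135
k: (-3)·(-5) - (-9)·(-9) = 15 - 81 = -66
u × v = (-97, 135, -66)
|u × v| = √((-97)² + 135² + (-66)²) = √31990 ≈ 178.8575
area = ½ · 178.8575 ≈ 89.429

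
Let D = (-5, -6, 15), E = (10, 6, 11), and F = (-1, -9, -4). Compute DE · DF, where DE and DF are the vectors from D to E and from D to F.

100

DE = E − D = (15, 12, -4)
DF = F − D = (4, -3, -19)
DE · DF = 15·4 + 12·(-3) + (-4)·(-19) = 60 - 36 + 76 = 100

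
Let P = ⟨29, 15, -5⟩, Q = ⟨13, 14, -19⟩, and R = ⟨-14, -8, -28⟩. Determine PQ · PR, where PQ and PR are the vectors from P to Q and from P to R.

1033

PQ = Q − P = (-16, -1, -14)
PR = R − P = (-43, -23, -23)
PQ · PR = (-16)·(-43) + (-1)·(-23) + (-14)·(-23) = 688 + 23 + 322 = 1033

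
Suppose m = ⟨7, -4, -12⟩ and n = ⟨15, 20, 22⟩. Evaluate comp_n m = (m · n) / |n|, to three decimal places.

m · n = 7·15 + (-4)·20 + (-12)·22 = 105 - 80 - 264 = -239
|n| = √(225 + 400 + 484) = √1109 ≈ 33.3017
comp_n m = -239 / √1109 ≈ -7.177

-7.177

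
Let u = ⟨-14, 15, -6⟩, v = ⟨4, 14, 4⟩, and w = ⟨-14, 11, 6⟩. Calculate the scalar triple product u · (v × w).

v × w:
i: 14·6 - 4·11 = 84 - 44 = 40
j: 4·(-14) - 4·6 = -56 - 24 = -80
k: 4·11 - 14·(-14) = 44 - (-196) = 240
v × w = (40, -80, 240)
u · (v × w) = (-14)·40 + 15·(-80) + (-6)·240 = -560 - 1200 - 1440 = -3200

-3200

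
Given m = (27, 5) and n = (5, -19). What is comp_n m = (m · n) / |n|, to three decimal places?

2.036

m · n = 27·5 + 5·(-19) = 135 - 95 = 40
|n| = √(25 + 361) = √386 ≈ 19.6469
comp_n m = 40 / √386 ≈ 2.036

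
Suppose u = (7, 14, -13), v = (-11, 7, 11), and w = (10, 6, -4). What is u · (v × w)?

v × w:
i: 7·(-4) - 11·6 = -28 - 66 = -94
j: 11·10 - (-11)·(-4) = 110 - 44 = 66
k: (-11)·6 - 7·10 = -66 - 70 = -136
v × w = (-94, 66, -136)
u · (v × w) = 7·(-94) + 14·66 + (-13)·(-136) = -658 + 924 + 1768 = 2034

2034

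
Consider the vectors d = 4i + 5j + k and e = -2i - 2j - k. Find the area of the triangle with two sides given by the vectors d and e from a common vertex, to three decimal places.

i: 5·(-1) - 1·(-2) = -5 - (-2) = -3
j: 1·(-2) - 4·(-1) = -2 - (-4) = 2
k: 4·(-2) - 5·(-2) = -8 - (-10) = 2
d × e = (-3, 2, 2)
|d × e| = √((-3)² + 2² + 2²) = √17 ≈ 4.1231
area = ½ · 4.1231 ≈ 2.062

2.062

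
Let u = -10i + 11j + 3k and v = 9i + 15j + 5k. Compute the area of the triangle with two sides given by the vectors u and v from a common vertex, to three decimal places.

130.413

i: 11·5 - 3·15 = 55 - 45 = 10
j: 3·9 - (-10)·5 = 27 - (-50) = 77
k: (-10)·15 - 11·9 = -150 - 99 = -249
u × v = (10, 77, -249)
|u × v| = √(10² + 77² + (-249)²) = √68030 ≈ 260.8256
area = ½ · 260.8256 ≈ 130.413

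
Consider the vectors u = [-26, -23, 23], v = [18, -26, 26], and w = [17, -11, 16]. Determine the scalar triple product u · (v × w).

5450

v × w:
i: (-26)·16 - 26·(-11) = -416 - (-286) = -130
j: 26·17 - 18·16 = 442 - 288 = 154
k: 18·(-11) - (-26)·17 = -198 - (-442) = 244
v × w = (-130, 154, 244)
u · (v × w) = (-26)·(-130) + (-23)·154 + 23·244 = 3380 - 3542 + 5612 = 5450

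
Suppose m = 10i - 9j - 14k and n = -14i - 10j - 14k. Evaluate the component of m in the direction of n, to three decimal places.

m · n = 10·(-14) + (-9)·(-10) + (-14)·(-14) = -140 + 90 + 196 = 146
|n| = √(196 + 100 + 196) = √492 ≈ 22.1811
comp_n m = 146 / √492 ≈ 6.582

6.582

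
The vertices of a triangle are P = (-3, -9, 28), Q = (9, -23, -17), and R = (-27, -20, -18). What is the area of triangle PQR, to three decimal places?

852.152

PQ = (12, -14, -45),  PR = (-24, -11, -46)
i: (-14)·(-46) - (-45)·(-11) = 644 - 495 = 149
j: (-45)·(-24) - 12·(-46) = 1080 - (-552) = 1632
k: 12·(-11) - (-14)·(-24) = -132 - 336 = -468
PQ × PR = (149, 1632, -468)
|PQ × PR| = √2904649 ≈ 1704.3031
area = ½ · 1704.3031 ≈ 852.152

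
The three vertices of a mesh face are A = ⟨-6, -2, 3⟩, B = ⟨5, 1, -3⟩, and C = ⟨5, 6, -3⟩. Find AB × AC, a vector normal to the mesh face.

(30, 0, 55)

AB = (11, 3, -6)
AC = (11, 8, -6)
i: 3·(-6) - (-6)·8 = -18 - (-48) = 30
j: (-6)·11 - 11·(-6) = -66 - (-66) = 0
k: 11·8 - 3·11 = 88 - 33 = 55
AB × AC = (30, 0, 55)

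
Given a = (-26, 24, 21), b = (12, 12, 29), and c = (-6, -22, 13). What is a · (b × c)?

-32596

b × c:
i: 12·13 - 29·(-22) = 156 - (-638) = 794
j: 29·(-6) - 12·13 = -174 - 156 = -330
k: 12·(-22) - 12·(-6) = -264 - (-72) = -192
b × c = (794, -330, -192)
a · (b × c) = (-26)·794 + 24·(-330) + 21·(-192) = -20644 - 7920 - 4032 = -32596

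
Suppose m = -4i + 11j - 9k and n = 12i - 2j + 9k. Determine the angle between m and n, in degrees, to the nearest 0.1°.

132.5

m · n = (-4)·12 + 11·(-2) + (-9)·9 = -48 - 22 - 81 = -151
|m|² = 16 + 121 + 81 = 218,  |m| = √218 ≈ 14.764823
|n|² = 144 + 4 + 81 = 229,  |n| = √229 ≈ 15.132746
cos θ = -151 / (14.764823 · 15.132746) ≈ -0.67582
θ = arccos(-0.67582) ≈ 132.5°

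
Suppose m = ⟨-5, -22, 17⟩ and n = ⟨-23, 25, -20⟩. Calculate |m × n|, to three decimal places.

799.667

i: (-22)·(-20) - 17·25 = 440 - 425 = 15
j: 17·(-23) - (-5)·(-20) = -391 - 100 = -491
k: (-5)·25 - (-22)·(-23) = -125 - 506 = -631
m × n = (15, -491, -631)
|m × n| = √(15² + (-491)² + (-631)²) = √639467 ≈ 799.6668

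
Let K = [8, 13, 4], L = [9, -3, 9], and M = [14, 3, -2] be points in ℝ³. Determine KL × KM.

KL = (1, -16, 5)
KM = (6, -10, -6)
i: (-16)·(-6) - 5·(-10) = 96 - (-50) = 146
j: 5·6 - 1·(-6) = 30 - (-6) = 36
k: 1·(-10) - (-16)·6 = -10 - (-96) = 86
KL × KM = (146, 36, 86)

(146, 36, 86)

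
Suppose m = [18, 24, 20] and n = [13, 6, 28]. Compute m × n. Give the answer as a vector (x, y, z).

(552, -244, -204)

i: 24·28 - 20·6 = 672 - 120 = 552
j: 20·13 - 18·28 = 260 - 504 = -244
k: 18·6 - 24·13 = 108 - 312 = -204
m × n = (552, -244, -204)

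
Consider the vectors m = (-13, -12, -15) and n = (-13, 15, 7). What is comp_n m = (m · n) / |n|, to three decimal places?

m · n = (-13)·(-13) + (-12)·15 + (-15)·7 = 169 - 180 - 105 = -116
|n| = √(169 + 225 + 49) = √443 ≈ 21.0476
comp_n m = -116 / √443 ≈ -5.511

-5.511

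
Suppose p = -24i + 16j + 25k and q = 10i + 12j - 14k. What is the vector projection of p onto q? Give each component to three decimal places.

(-9.045, -10.855, 12.664)

p · q = (-24)·10 + 16·12 + 25·(-14) = -240 + 192 - 350 = -398
|q|² = 100 + 144 + 196 = 440
proj_q p = (-398/440) · (10, 12, -14) ≈ (-9.045, -10.855, 12.664)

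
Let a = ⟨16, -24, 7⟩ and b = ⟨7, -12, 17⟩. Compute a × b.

(-324, -223, -24)

i: (-24)·17 - 7·(-12) = -408 - (-84) = -324
j: 7·7 - 16·17 = 49 - 272 = -223
k: 16·(-12) - (-24)·7 = -192 - (-168) = -24
a × b = (-324, -223, -24)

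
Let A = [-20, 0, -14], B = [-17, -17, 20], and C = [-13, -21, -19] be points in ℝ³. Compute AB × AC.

(799, 253, 56)

AB = (3, -17, 34)
AC = (7, -21, -5)
i: (-17)·(-5) - 34·(-21) = 85 - (-714) = 799
j: 34·7 - 3·(-5) = 238 - (-15) = 253
k: 3·(-21) - (-17)·7 = -63 - (-119) = 56
AB × AC = (799, 253, 56)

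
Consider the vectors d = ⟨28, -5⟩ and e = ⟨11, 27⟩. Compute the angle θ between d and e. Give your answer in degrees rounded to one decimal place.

d · e = 28·11 + (-5)·27 = 308 - 135 = 173
|d|² = 784 + 25 = 809,  |d| = √809 ≈ 28.442925
|e|² = 121 + 729 = 850,  |e| = √850 ≈ 29.154759
cos θ = 173 / (28.442925 · 29.154759) ≈ 0.20862
θ = arccos(0.20862) ≈ 78.0°

78.0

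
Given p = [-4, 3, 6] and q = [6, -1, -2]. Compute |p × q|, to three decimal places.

i: 3·(-2) - 6·(-1) = -6 - (-6) = 0
j: 6·6 - (-4)·(-2) = 36 - 8 = 28
k: (-4)·(-1) - 3·6 = 4 - 18 = -14
p × q = (0, 28, -14)
|p × q| = √(0² + 28² + (-14)²) = √980 ≈ 31.3050

31.305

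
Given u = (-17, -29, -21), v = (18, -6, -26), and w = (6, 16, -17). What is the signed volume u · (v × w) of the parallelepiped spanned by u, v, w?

-19960

v × w:
i: (-6)·(-17) - (-26)·16 = 102 - (-416) = 518
j: (-26)·6 - 18·(-17) = -156 - (-306) = 150
k: 18·16 - (-6)·6 = 288 - (-36) = 324
v × w = (518, 150, 324)
u · (v × w) = (-17)·518 + (-29)·150 + (-21)·324 = -8806 - 4350 - 6804 = -19960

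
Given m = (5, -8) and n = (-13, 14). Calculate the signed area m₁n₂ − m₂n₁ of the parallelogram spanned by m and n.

5·14 - (-8)·(-13) = 70 - 104 = -34

-34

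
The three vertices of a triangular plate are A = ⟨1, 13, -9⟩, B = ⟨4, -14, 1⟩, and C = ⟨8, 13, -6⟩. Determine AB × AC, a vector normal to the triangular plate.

AB = (3, -27, 10)
AC = (7, 0, 3)
i: (-27)·3 - 10·0 = -81 - 0 = -81
j: 10·7 - 3·3 = 70 - 9 = 61
k: 3·0 - (-27)·7 = 0 - (-189) = 189
AB × AC = (-81, 61, 189)

(-81, 61, 189)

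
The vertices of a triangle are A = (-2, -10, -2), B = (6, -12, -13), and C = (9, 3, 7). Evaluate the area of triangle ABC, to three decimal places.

131.101

AB = (8, -2, -11),  AC = (11, 13, 9)
i: (-2)·9 - (-11)·13 = -18 - (-143) = 125
j: (-11)·11 - 8·9 = -121 - 72 = -193
k: 8·13 - (-2)·11 = 104 - (-22) = 126
AB × AC = (125, -193, 126)
|AB × AC| = √68750 ≈ 262.2022
area = ½ · 262.2022 ≈ 131.101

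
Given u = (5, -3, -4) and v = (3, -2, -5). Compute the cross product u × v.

i: (-3)·(-5) - (-4)·(-2) = 15 - 8 = 7
j: (-4)·3 - 5·(-5) = -12 - (-25) = 13
k: 5·(-2) - (-3)·3 = -10 - (-9) = -1
u × v = (7, 13, -1)

(7, 13, -1)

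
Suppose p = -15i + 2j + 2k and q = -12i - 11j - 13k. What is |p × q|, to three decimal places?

289.306

i: 2·(-13) - 2·(-11) = -26 - (-22) = -4
j: 2·(-12) - (-15)·(-13) = -24 - 195 = -219
k: (-15)·(-11) - 2·(-12) = 165 - (-24) = 189
p × q = (-4, -219, 189)
|p × q| = √((-4)² + (-219)² + 189²) = √83698 ≈ 289.3061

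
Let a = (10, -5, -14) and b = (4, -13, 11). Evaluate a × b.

i: (-5)·11 - (-14)·(-13) = -55 - 182 = -237
j: (-14)·4 - 10·11 = -56 - 110 = -166
k: 10·(-13) - (-5)·4 = -130 - (-20) = -110
a × b = (-237, -166, -110)

(-237, -166, -110)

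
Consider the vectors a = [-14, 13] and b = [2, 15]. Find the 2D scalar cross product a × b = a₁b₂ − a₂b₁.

(-14)·15 - 13·2 = -210 - 26 = -236

-236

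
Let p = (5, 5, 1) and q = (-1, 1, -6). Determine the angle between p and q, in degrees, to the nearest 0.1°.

p · q = 5·(-1) + 5·1 + 1·(-6) = -5 + 5 - 6 = -6
|p|² = 25 + 25 + 1 = 51,  |p| = √51 ≈ 7.141428
|q|² = 1 + 1 + 36 = 38,  |q| = √38 ≈ 6.164414
cos θ = -6 / (7.141428 · 6.164414) ≈ -0.13629
θ = arccos(-0.13629) ≈ 97.8°

97.8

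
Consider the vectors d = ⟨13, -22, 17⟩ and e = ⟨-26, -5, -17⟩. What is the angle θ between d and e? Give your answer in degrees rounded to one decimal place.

d · e = 13·(-26) + (-22)·(-5) + 17·(-17) = -338 + 110 - 289 = -517
|d|² = 169 + 484 + 289 = 942,  |d| = √942 ≈ 30.692019
|e|² = 676 + 25 + 289 = 990,  |e| = √990 ≈ 31.464265
cos θ = -517 / (30.692019 · 31.464265) ≈ -0.53536
θ = arccos(-0.53536) ≈ 122.4°

122.4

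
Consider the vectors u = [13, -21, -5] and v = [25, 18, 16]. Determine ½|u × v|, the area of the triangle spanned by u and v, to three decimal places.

432.286

i: (-21)·16 - (-5)·18 = -336 - (-90) = -246
j: (-5)·25 - 13·16 = -125 - 208 = -333
k: 13·18 - (-21)·25 = 234 - (-525) = 759
u × v = (-246, -333, 759)
|u × v| = √((-246)² + (-333)² + 759²) = √747486 ≈ 864.5727
area = ½ · 864.5727 ≈ 432.286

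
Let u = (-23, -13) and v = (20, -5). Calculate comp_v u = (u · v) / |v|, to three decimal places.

u · v = (-23)·20 + (-13)·(-5) = -460 + 65 = -395
|v| = √(400 + 25) = √425 ≈ 20.6155
comp_v u = -395 / √425 ≈ -19.160

-19.160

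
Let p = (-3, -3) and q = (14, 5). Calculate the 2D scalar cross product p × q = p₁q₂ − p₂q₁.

(-3)·5 - (-3)·14 = -15 - (-42) = 27

27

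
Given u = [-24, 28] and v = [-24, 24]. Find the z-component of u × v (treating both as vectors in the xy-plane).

(-24)·24 - 28·(-24) = -576 - (-672) = 96

96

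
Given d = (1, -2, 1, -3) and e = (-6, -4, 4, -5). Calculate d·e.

d · e = 1·(-6) + (-2)·(-4) + 1·4 + (-3)·(-5) = -6 + 8 + 4 + 15 = 21

21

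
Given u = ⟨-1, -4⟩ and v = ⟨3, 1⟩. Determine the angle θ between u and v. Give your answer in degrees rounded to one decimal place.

122.5

u · v = (-1)·3 + (-4)·1 = -3 - 4 = -7
|u|² = 1 + 16 = 17,  |u| = √17 ≈ 4.123106
|v|² = 9 + 1 = 10,  |v| = √10 ≈ 3.162278
cos θ = -7 / (4.123106 · 3.162278) ≈ -0.53688
θ = arccos(-0.53688) ≈ 122.5°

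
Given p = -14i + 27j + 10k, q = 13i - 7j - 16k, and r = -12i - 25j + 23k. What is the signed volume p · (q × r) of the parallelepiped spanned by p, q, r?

q × r:
i: (-7)·23 - (-16)·(-25) = -161 - 400 = -561
j: (-16)·(-12) - 13·23 = 192 - 299 = -107
k: 13·(-25) - (-7)·(-12) = -325 - 84 = -409
q × r = (-561, -107, -409)
p · (q × r) = (-14)·(-561) + 27·(-107) + 10·(-409) = 7854 - 2889 - 4090 = 875

875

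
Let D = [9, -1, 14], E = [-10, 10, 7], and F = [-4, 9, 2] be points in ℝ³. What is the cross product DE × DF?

(-62, -137, -47)

DE = (-19, 11, -7)
DF = (-13, 10, -12)
i: 11·(-12) - (-7)·10 = -132 - (-70) = -62
j: (-7)·(-13) - (-19)·(-12) = 91 - 228 = -137
k: (-19)·10 - 11·(-13) = -190 - (-143) = -47
DE × DF = (-62, -137, -47)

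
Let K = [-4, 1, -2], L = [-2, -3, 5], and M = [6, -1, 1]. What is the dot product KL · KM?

49

KL = L − K = (2, -4, 7)
KM = M − K = (10, -2, 3)
KL · KM = 2·10 + (-4)·(-2) + 7·3 = 20 + 8 + 21 = 49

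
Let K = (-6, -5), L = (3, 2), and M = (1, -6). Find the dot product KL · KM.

KL = L − K = (9, 7)
KM = M − K = (7, -1)
KL · KM = 9·7 + 7·(-1) = 63 - 7 = 56

56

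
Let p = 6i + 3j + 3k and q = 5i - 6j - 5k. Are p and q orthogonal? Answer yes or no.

no

p · q = 6·5 + 3·(-6) + 3·(-5) = 30 - 18 - 15 = -3
Nonzero, so the vectors are not orthogonal.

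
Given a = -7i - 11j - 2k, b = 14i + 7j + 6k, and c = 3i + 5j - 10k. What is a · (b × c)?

b × c:
i: 7·(-10) - 6·5 = -70 - 30 = -100
j: 6·3 - 14·(-10) = 18 - (-140) = 158
k: 14·5 - 7·3 = 70 - 21 = 49
b × c = (-100, 158, 49)
a · (b × c) = (-7)·(-100) + (-11)·158 + (-2)·49 = 700 - 1738 - 98 = -1136

-1136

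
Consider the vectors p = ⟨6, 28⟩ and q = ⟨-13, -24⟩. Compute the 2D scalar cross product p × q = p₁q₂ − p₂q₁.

6·(-24) - 28·(-13) = -144 - (-364) = 220

220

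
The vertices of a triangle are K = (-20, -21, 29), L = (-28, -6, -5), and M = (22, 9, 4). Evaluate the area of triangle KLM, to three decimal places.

977.664

KL = (-8, 15, -34),  KM = (42, 30, -25)
i: 15·(-25) - (-34)·30 = -375 - (-1020) = 645
j: (-34)·42 - (-8)·(-25) = -1428 - 200 = -1628
k: (-8)·30 - 15·42 = -240 - 630 = -870
KL × KM = (645, -1628, -870)
|KL × KM| = √3823309 ≈ 1955.3284
area = ½ · 1955.3284 ≈ 977.664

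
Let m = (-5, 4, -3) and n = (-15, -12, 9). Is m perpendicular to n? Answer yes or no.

m · n = (-5)·(-15) + 4·(-12) + (-3)·9 = 75 - 48 - 27 = 0
Zero, so the vectors are orthogonal.

yes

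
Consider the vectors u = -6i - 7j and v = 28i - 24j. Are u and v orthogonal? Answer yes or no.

yes

u · v = (-6)·28 + (-7)·(-24) = -168 + 168 = 0
Zero, so the vectors are orthogonal.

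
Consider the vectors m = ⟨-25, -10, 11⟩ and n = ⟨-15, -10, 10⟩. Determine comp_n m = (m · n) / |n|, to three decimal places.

28.377

m · n = (-25)·(-15) + (-10)·(-10) + 11·10 = 375 + 100 + 110 = 585
|n| = √(225 + 100 + 100) = √425 ≈ 20.6155
comp_n m = 585 / √425 ≈ 28.377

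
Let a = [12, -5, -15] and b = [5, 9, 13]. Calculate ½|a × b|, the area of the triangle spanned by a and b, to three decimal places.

i: (-5)·13 - (-15)·9 = -65 - (-135) = 70
j: (-15)·5 - 12·13 = -75 - 156 = -231
k: 12·9 - (-5)·5 = 108 - (-25) = 133
a × b = (70, -231, 133)
|a × b| = √(70² + (-231)² + 133²) = √75950 ≈ 275.5903
area = ½ · 275.5903 ≈ 137.795

137.795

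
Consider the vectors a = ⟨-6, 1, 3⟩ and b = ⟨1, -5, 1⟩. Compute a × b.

i: 1·1 - 3·(-5) = 1 - (-15) = 16
j: 3·1 - (-6)·1 = 3 - (-6) = 9
k: (-6)·(-5) - 1·1 = 30 - 1 = 29
a × b = (16, 9, 29)

(16, 9, 29)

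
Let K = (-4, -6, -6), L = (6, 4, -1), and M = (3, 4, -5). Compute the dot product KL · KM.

175

KL = L − K = (10, 10, 5)
KM = M − K = (7, 10, 1)
KL · KM = 10·7 + 10·10 + 5·1 = 70 + 100 + 5 = 175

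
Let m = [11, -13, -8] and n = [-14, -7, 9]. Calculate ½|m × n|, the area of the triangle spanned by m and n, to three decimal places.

155.868

i: (-13)·9 - (-8)·(-7) = -117 - 56 = -173
j: (-8)·(-14) - 11·9 = 112 - 99 = 13
k: 11·(-7) - (-13)·(-14) = -77 - 182 = -259
m × n = (-173, 13, -259)
|m × n| = √((-173)² + 13² + (-259)²) = √97179 ≈ 311.7355
area = ½ · 311.7355 ≈ 155.868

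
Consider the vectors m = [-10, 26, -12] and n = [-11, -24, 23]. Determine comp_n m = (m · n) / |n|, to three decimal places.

-22.562

m · n = (-10)·(-11) + 26·(-24) + (-12)·23 = 110 - 624 - 276 = -790
|n| = √(121 + 576 + 529) = √1226 ≈ 35.0143
comp_n m = -790 / √1226 ≈ -22.562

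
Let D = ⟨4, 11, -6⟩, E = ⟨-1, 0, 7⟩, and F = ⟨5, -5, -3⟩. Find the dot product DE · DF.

210

DE = E − D = (-5, -11, 13)
DF = F − D = (1, -16, 3)
DE · DF = (-5)·1 + (-11)·(-16) + 13·3 = -5 + 176 + 39 = 210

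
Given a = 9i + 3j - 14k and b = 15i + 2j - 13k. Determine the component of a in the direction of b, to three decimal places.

16.191

a · b = 9·15 + 3·2 + (-14)·(-13) = 135 + 6 + 182 = 323
|b| = √(225 + 4 + 169) = √398 ≈ 19.9499
comp_b a = 323 / √398 ≈ 16.191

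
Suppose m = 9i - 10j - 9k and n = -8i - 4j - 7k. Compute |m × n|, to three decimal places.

i: (-10)·(-7) - (-9)·(-4) = 70 - 36 = 34
j: (-9)·(-8) - 9·(-7) = 72 - (-63) = 135
k: 9·(-4) - (-10)·(-8) = -36 - 80 = -116
m × n = (34, 135, -116)
|m × n| = √(34² + 135² + (-116)²) = √32837 ≈ 181.2098

181.210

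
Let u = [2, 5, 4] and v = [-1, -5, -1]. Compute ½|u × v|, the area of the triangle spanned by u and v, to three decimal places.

7.969

i: 5·(-1) - 4·(-5) = -5 - (-20) = 15
j: 4·(-1) - 2·(-1) = -4 - (-2) = -2
k: 2·(-5) - 5·(-1) = -10 - (-5) = -5
u × v = (15, -2, -5)
|u × v| = √(15² + (-2)² + (-5)²) = √254 ≈ 15.9374
area = ½ · 15.9374 ≈ 7.969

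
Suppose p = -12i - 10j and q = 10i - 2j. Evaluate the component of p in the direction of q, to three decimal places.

-9.806

p · q = (-12)·10 + (-10)·(-2) = -120 + 20 = -100
|q| = √(100 + 4) = √104 ≈ 10.1980
comp_q p = -100 / √104 ≈ -9.806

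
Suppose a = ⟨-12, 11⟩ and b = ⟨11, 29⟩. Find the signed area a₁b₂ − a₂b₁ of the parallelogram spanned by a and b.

(-12)·29 - 11·11 = -348 - 121 = -469

-469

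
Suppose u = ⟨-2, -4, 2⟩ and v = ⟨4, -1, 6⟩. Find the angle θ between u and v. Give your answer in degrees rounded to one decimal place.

77.0

u · v = (-2)·4 + (-4)·(-1) + 2·6 = -8 + 4 + 12 = 8
|u|² = 4 + 16 + 4 = 24,  |u| = √24 ≈ 4.898979
|v|² = 16 + 1 + 36 = 53,  |v| = √53 ≈ 7.280110
cos θ = 8 / (4.898979 · 7.280110) ≈ 0.22431
θ = arccos(0.22431) ≈ 77.0°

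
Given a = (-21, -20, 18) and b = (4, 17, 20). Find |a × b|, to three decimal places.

904.007

i: (-20)·20 - 18·17 = -400 - 306 = -706
j: 18·4 - (-21)·20 = 72 - (-420) = 492
k: (-21)·17 - (-20)·4 = -357 - (-80) = -277
a × b = (-706, 492, -277)
|a × b| = √((-706)² + 492² + (-277)²) = √817229 ≈ 904.0072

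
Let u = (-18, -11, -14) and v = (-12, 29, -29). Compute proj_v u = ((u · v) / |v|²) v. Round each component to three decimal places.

u · v = (-18)·(-12) + (-11)·29 + (-14)·(-29) = 216 - 319 + 406 = 303
|v|² = 144 + 841 + 841 = 1826
proj_v u = (303/1826) · (-12, 29, -29) ≈ (-1.991, 4.812, -4.812)

(-1.991, 4.812, -4.812)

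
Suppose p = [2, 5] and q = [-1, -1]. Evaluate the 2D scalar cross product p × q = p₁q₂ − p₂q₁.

3

2·(-1) - 5·(-1) = -2 - (-5) = 3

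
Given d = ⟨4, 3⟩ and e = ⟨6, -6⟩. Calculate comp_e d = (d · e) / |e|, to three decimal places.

0.707

d · e = 4·6 + 3·(-6) = 24 - 18 = 6
|e| = √(36 + 36) = √72 ≈ 8.4853
comp_e d = 6 / √72 ≈ 0.707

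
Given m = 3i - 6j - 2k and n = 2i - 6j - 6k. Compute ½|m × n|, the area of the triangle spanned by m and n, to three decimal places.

14.213

i: (-6)·(-6) - (-2)·(-6) = 36 - 12 = 24
j: (-2)·2 - 3·(-6) = -4 - (-18) = 14
k: 3·(-6) - (-6)·2 = -18 - (-12) = -6
m × n = (24, 14, -6)
|m × n| = √(24² + 14² + (-6)²) = √808 ≈ 28.4253
area = ½ · 28.4253 ≈ 14.213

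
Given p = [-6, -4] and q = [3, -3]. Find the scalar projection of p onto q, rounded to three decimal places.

p · q = (-6)·3 + (-4)·(-3) = -18 + 12 = -6
|q| = √(9 + 9) = √18 ≈ 4.2426
comp_q p = -6 / √18 ≈ -1.414

-1.414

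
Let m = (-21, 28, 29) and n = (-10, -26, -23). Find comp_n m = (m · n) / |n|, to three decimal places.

-32.803

m · n = (-21)·(-10) + 28·(-26) + 29·(-23) = 210 - 728 - 667 = -1185
|n| = √(100 + 676 + 529) = √1305 ≈ 36.1248
comp_n m = -1185 / √1305 ≈ -32.803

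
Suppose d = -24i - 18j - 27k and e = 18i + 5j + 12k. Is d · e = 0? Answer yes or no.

no

d · e = (-24)·18 + (-18)·5 + (-27)·12 = -432 - 90 - 324 = -846
Nonzero, so the vectors are not orthogonal.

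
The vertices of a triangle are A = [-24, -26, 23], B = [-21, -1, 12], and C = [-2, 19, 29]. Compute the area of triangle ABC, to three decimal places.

AB = (3, 25, -11),  AC = (22, 45, 6)
i: 25·6 - (-11)·45 = 150 - (-495) = 645
j: (-11)·22 - 3·6 = -242 - 18 = -260
k: 3·45 - 25·22 = 135 - 550 = -415
AB × AC = (645, -260, -415)
|AB × AC| = √655850 ≈ 809.8457
area = ½ · 809.8457 ≈ 404.923

404.923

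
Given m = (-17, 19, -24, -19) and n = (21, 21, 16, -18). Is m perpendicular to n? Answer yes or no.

yes

m · n = (-17)·21 + 19·21 + (-24)·16 + (-19)·(-18) = -357 + 399 - 384 + 342 = 0
Zero, so the vectors are orthogonal.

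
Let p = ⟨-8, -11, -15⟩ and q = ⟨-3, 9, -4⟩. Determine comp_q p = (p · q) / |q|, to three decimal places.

p · q = (-8)·(-3) + (-11)·9 + (-15)·(-4) = 24 - 99 + 60 = -15
|q| = √(9 + 81 + 16) = √106 ≈ 10.2956
comp_q p = -15 / √106 ≈ -1.457

-1.457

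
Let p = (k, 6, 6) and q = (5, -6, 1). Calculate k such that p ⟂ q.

6

p · q = k·5 + 6·(-6) + 6·1 = -30 + 5k
Set equal to 0: 5k = 30, so k = 6.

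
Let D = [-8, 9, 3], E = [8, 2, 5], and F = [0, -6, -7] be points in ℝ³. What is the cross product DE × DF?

(100, 176, -184)

DE = (16, -7, 2)
DF = (8, -15, -10)
i: (-7)·(-10) - 2·(-15) = 70 - (-30) = 100
j: 2·8 - 16·(-10) = 16 - (-160) = 176
k: 16·(-15) - (-7)·8 = -240 - (-56) = -184
DE × DF = (100, 176, -184)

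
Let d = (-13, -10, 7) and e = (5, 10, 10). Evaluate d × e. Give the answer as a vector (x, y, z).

(-170, 165, -80)

i: (-10)·10 - 7·10 = -100 - 70 = -170
j: 7·5 - (-13)·10 = 35 - (-130) = 165
k: (-13)·10 - (-10)·5 = -130 - (-50) = -80
d × e = (-170, 165, -80)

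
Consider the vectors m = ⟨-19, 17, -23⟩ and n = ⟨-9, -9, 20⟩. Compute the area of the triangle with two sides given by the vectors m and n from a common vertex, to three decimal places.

341.773

i: 17·20 - (-23)·(-9) = 340 - 207 = 133
j: (-23)·(-9) - (-19)·20 = 207 - (-380) = 587
k: (-19)·(-9) - 17·(-9) = 171 - (-153) = 324
m × n = (133, 587, 324)
|m × n| = √(133² + 587² + 324²) = √467234 ≈ 683.5452
area = ½ · 683.5452 ≈ 341.773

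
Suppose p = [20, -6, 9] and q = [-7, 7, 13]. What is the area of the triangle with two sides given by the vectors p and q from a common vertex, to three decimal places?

182.903

i: (-6)·13 - 9·7 = -78 - 63 = -141
j: 9·(-7) - 20·13 = -63 - 260 = -323
k: 20·7 - (-6)·(-7) = 140 - 42 = 98
p × q = (-141, -323, 98)
|p × q| = √((-141)² + (-323)² + 98²) = √133814 ≈ 365.8060
area = ½ · 365.8060 ≈ 182.903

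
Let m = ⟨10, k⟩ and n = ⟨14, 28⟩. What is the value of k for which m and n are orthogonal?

m · n = 10·14 + k·28 = 140 + 28k
Set equal to 0: 28k = -140, so k = -5.

-5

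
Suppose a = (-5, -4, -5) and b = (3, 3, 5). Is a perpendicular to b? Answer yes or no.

a · b = (-5)·3 + (-4)·3 + (-5)·5 = -15 - 12 - 25 = -52
Nonzero, so the vectors are not orthogonal.

no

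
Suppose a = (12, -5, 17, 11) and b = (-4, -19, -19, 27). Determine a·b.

a · b = 12·(-4) + (-5)·(-19) + 17·(-19) + 11·27 = -48 + 95 - 323 + 297 = 21

21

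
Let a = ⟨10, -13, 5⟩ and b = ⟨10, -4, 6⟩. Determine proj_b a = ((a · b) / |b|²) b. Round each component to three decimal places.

(11.974, -4.789, 7.184)

a · b = 10·10 + (-13)·(-4) + 5·6 = 100 + 52 + 30 = 182
|b|² = 100 + 16 + 36 = 152
proj_b a = (182/152) · (10, -4, 6) ≈ (11.974, -4.789, 7.184)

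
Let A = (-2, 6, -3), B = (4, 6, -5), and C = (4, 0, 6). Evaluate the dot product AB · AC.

AB = B − A = (6, 0, -2)
AC = C − A = (6, -6, 9)
AB · AC = 6·6 + 0·(-6) + (-2)·9 = 36 + 0 - 18 = 18

18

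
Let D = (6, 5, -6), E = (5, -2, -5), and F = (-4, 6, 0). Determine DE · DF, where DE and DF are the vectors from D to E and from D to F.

DE = E − D = (-1, -7, 1)
DF = F − D = (-10, 1, 6)
DE · DF = (-1)·(-10) + (-7)·1 + 1·6 = 10 - 7 + 6 = 9

9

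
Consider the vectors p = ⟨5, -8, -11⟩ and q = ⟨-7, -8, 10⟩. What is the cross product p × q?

(-168, 27, -96)

i: (-8)·10 - (-11)·(-8) = -80 - 88 = -168
j: (-11)·(-7) - 5·10 = 77 - 50 = 27
k: 5·(-8) - (-8)·(-7) = -40 - 56 = -96
p × q = (-168, 27, -96)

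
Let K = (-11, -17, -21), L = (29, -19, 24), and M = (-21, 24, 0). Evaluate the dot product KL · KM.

KL = L − K = (40, -2, 45)
KM = M − K = (-10, 41, 21)
KL · KM = 40·(-10) + (-2)·41 + 45·21 = -400 - 82 + 945 = 463

463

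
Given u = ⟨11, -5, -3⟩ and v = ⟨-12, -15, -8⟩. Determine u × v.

(-5, 124, -225)

i: (-5)·(-8) - (-3)·(-15) = 40 - 45 = -5
j: (-3)·(-12) - 11·(-8) = 36 - (-88) = 124
k: 11·(-15) - (-5)·(-12) = -165 - 60 = -225
u × v = (-5, 124, -225)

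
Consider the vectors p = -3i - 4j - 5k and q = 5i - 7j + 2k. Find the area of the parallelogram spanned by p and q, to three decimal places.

i: (-4)·2 - (-5)·(-7) = -8 - 35 = -43
j: (-5)·5 - (-3)·2 = -25 - (-6) = -19
k: (-3)·(-7) - (-4)·5 = 21 - (-20) = 41
p × q = (-43, -19, 41)
|p × q| = √((-43)² + (-19)² + 41²) = √3891 ≈ 62.3779

62.378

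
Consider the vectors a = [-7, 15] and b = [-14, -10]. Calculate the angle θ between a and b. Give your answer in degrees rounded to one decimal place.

100.5

a · b = (-7)·(-14) + 15·(-10) = 98 - 150 = -52
|a|² = 49 + 225 = 274,  |a| = √274 ≈ 16.552945
|b|² = 196 + 100 = 296,  |b| = √296 ≈ 17.204651
cos θ = -52 / (16.552945 · 17.204651) ≈ -0.18259
θ = arccos(-0.18259) ≈ 100.5°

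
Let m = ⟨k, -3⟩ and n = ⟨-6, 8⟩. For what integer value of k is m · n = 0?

-4

m · n = k·(-6) + (-3)·8 = -24 - 6k
Set equal to 0: -6k = 24, so k = -4.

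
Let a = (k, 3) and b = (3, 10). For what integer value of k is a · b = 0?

-10

a · b = k·3 + 3·10 = 30 + 3k
Set equal to 0: 3k = -30, so k = -10.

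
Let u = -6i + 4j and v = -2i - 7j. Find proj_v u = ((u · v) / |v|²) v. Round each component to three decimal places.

u · v = (-6)·(-2) + 4·(-7) = 12 - 28 = -16
|v|² = 4 + 49 = 53
proj_v u = (-16/53) · (-2, -7) ≈ (0.604, 2.113)

(0.604, 2.113)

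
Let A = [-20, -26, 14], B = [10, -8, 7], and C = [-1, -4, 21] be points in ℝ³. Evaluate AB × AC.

AB = (30, 18, -7)
AC = (19, 22, 7)
i: 18·7 - (-7)·22 = 126 - (-154) = 280
j: (-7)·19 - 30·7 = -133 - 210 = -343
k: 30·22 - 18·19 = 660 - 342 = 318
AB × AC = (280, -343, 318)

(280, -343, 318)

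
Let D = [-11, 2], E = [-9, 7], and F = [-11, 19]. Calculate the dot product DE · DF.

DE = E − D = (2, 5)
DF = F − D = (0, 17)
DE · DF = 2·0 + 5·17 = 0 + 85 = 85

85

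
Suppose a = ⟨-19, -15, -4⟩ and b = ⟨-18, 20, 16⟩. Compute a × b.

i: (-15)·16 - (-4)·20 = -240 - (-80) = -160
j: (-4)·(-18) - (-19)·16 = 72 - (-304) = 376
k: (-19)·20 - (-15)·(-18) = -380 - 270 = -650
a × b = (-160, 376, -650)

(-160, 376, -650)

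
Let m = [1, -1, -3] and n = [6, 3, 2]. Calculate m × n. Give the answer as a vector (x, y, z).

(7, -20, 9)

i: (-1)·2 - (-3)·3 = -2 - (-9) = 7
j: (-3)·6 - 1·2 = -18 - 2 = -20
k: 1·3 - (-1)·6 = 3 - (-6) = 9
m × n = (7, -20, 9)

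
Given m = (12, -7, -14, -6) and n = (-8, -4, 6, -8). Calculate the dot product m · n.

-104

m · n = 12·(-8) + (-7)·(-4) + (-14)·6 + (-6)·(-8) = -96 + 28 - 84 + 48 = -104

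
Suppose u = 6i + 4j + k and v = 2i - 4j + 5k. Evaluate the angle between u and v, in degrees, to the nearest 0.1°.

u · v = 6·2 + 4·(-4) + 1·5 = 12 - 16 + 5 = 1
|u|² = 36 + 16 + 1 = 53,  |u| = √53 ≈ 7.280110
|v|² = 4 + 16 + 25 = 45,  |v| = √45 ≈ 6.708204
cos θ = 1 / (7.280110 · 6.708204) ≈ 0.02048
θ = arccos(0.02048) ≈ 88.8°

88.8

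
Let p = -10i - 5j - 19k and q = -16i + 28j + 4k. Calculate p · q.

p · q = (-10)·(-16) + (-5)·28 + (-19)·4 = 160 - 140 - 76 = -56

-56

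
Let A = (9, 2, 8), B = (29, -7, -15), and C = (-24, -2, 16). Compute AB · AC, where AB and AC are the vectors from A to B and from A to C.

AB = B − A = (20, -9, -23)
AC = C − A = (-33, -4, 8)
AB · AC = 20·(-33) + (-9)·(-4) + (-23)·8 = -660 + 36 - 184 = -808

-808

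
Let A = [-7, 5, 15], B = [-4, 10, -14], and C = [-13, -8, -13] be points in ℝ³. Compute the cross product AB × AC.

(-517, 258, -9)

AB = (3, 5, -29)
AC = (-6, -13, -28)
i: 5·(-28) - (-29)·(-13) = -140 - 377 = -517
j: (-29)·(-6) - 3·(-28) = 174 - (-84) = 258
k: 3·(-13) - 5·(-6) = -39 - (-30) = -9
AB × AC = (-517, 258, -9)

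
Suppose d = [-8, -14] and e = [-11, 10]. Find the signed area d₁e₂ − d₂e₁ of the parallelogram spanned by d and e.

-234

(-8)·10 - (-14)·(-11) = -80 - 154 = -234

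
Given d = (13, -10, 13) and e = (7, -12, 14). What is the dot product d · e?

d · e = 13·7 + (-10)·(-12) + 13·14 = 91 + 120 + 182 = 393

393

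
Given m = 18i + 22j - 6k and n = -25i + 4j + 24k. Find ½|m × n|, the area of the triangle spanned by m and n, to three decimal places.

i: 22·24 - (-6)·4 = 528 - (-24) = 552
j: (-6)·(-25) - 18·24 = 150 - 432 = -282
k: 18·4 - 22·(-25) = 72 - (-550) = 622
m × n = (552, -282, 622)
|m × n| = √(552² + (-282)² + 622²) = √771112 ≈ 878.1298
area = ½ · 878.1298 ≈ 439.065

439.065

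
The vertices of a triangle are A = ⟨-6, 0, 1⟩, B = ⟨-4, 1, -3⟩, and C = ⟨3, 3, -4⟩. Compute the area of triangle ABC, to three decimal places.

AB = (2, 1, -4),  AC = (9, 3, -5)
i: 1·(-5) - (-4)·3 = -5 - (-12) = 7
j: (-4)·9 - 2·(-5) = -36 - (-10) = -26
k: 2·3 - 1·9 = 6 - 9 = -3
AB × AC = (7, -26, -3)
|AB × AC| = √734 ≈ 27.0924
area = ½ · 27.0924 ≈ 13.546

13.546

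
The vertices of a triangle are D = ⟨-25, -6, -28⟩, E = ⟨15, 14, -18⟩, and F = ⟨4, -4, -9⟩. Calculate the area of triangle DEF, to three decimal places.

DE = (40, 20, 10),  DF = (29, 2, 19)
i: 20·19 - 10·2 = 380 - 20 = 360
j: 10·29 - 40·19 = 290 - 760 = -470
k: 40·2 - 20·29 = 80 - 580 = -500
DE × DF = (360, -470, -500)
|DE × DF| = √600500 ≈ 774.9194
area = ½ · 774.9194 ≈ 387.460

387.460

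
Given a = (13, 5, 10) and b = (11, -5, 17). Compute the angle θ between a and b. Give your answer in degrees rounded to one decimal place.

36.4

a · b = 13·11 + 5·(-5) + 10·17 = 143 - 25 + 170 = 288
|a|² = 169 + 25 + 100 = 294,  |a| = √294 ≈ 17.146428
|b|² = 121 + 25 + 289 = 435,  |b| = √435 ≈ 20.856654
cos θ = 288 / (17.146428 · 20.856654) ≈ 0.80533
θ = arccos(0.80533) ≈ 36.4°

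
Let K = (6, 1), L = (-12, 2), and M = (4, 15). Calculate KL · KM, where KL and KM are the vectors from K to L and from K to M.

50

KL = L − K = (-18, 1)
KM = M − K = (-2, 14)
KL · KM = (-18)·(-2) + 1·14 = 36 + 14 = 50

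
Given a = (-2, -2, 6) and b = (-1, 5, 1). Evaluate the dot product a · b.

a · b = (-2)·(-1) + (-2)·5 + 6·1 = 2 - 10 + 6 = -2

-2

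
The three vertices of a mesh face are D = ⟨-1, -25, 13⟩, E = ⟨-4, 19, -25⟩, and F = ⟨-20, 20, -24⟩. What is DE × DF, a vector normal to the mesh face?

DE = (-3, 44, -38)
DF = (-19, 45, -37)
i: 44·(-37) - (-38)·45 = -1628 - (-1710) = 82
j: (-38)·(-19) - (-3)·(-37) = 722 - 111 = 611
k: (-3)·45 - 44·(-19) = -135 - (-836) = 701
DE × DF = (82, 611, 701)

(82, 611, 701)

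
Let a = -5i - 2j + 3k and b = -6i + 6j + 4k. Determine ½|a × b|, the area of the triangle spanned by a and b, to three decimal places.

24.718

i: (-2)·4 - 3·6 = -8 - 18 = -26
j: 3·(-6) - (-5)·4 = -18 - (-20) = 2
k: (-5)·6 - (-2)·(-6) = -30 - 12 = -42
a × b = (-26, 2, -42)
|a × b| = √((-26)² + 2² + (-42)²) = √2444 ≈ 49.4368
area = ½ · 49.4368 ≈ 24.718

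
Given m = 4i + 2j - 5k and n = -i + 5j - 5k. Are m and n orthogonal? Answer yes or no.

no

m · n = 4·(-1) + 2·5 + (-5)·(-5) = -4 + 10 + 25 = 31
Nonzero, so the vectors are not orthogonal.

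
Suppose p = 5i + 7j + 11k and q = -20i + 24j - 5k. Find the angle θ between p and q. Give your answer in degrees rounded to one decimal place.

p · q = 5·(-20) + 7·24 + 11·(-5) = -100 + 168 - 55 = 13
|p|² = 25 + 49 + 121 = 195,  |p| = √195 ≈ 13.964240
|q|² = 400 + 576 + 25 = 1001,  |q| = √1001 ≈ 31.638584
cos θ = 13 / (13.964240 · 31.638584) ≈ 0.02942
θ = arccos(0.02942) ≈ 88.3°

88.3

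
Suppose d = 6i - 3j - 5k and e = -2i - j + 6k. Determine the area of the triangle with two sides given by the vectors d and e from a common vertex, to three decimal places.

18.364

i: (-3)·6 - (-5)·(-1) = -18 - 5 = -23
j: (-5)·(-2) - 6·6 = 10 - 36 = -26
k: 6·(-1) - (-3)·(-2) = -6 - 6 = -12
d × e = (-23, -26, -12)
|d × e| = √((-23)² + (-26)² + (-12)²) = √1349 ≈ 36.7287
area = ½ · 36.7287 ≈ 18.364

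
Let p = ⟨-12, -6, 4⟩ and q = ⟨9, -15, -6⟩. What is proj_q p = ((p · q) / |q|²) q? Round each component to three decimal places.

p · q = (-12)·9 + (-6)·(-15) + 4·(-6) = -108 + 90 - 24 = -42
|q|² = 81 + 225 + 36 = 342
proj_q p = (-42/342) · (9, -15, -6) ≈ (-1.105, 1.842, 0.737)

(-1.105, 1.842, 0.737)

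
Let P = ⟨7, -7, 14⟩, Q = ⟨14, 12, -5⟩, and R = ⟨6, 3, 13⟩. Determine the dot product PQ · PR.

PQ = Q − P = (7, 19, -19)
PR = R − P = (-1, 10, -1)
PQ · PR = 7·(-1) + 19·10 + (-19)·(-1) = -7 + 190 + 19 = 202

202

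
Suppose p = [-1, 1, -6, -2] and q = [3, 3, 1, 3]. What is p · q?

-12

p · q = (-1)·3 + 1·3 + (-6)·1 + (-2)·3 = -3 + 3 - 6 - 6 = -12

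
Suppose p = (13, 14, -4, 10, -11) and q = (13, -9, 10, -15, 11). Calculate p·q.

p · q = 13·13 + 14·(-9) + (-4)·10 + 10·(-15) + (-11)·11 = 169 - 126 - 40 - 150 - 121 = -268

-268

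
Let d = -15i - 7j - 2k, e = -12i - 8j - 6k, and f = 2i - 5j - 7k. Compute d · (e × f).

130

e × f:
i: (-8)·(-7) - (-6)·(-5) = 56 - 30 = 26
j: (-6)·2 - (-12)·(-7) = -12 - 84 = -96
k: (-12)·(-5) - (-8)·2 = 60 - (-16) = 76
e × f = (26, -96, 76)
d · (e × f) = (-15)·26 + (-7)·(-96) + (-2)·76 = -390 + 672 - 152 = 130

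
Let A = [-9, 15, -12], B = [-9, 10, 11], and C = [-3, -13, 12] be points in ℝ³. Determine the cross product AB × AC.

(524, 138, 30)

AB = (0, -5, 23)
AC = (6, -28, 24)
i: (-5)·24 - 23·(-28) = -120 - (-644) = 524
j: 23·6 - 0·24 = 138 - 0 = 138
k: 0·(-28) - (-5)·6 = 0 - (-30) = 30
AB × AC = (524, 138, 30)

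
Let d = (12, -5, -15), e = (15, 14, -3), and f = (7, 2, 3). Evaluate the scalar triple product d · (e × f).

1926

e × f:
i: 14·3 - (-3)·2 = 42 - (-6) = 48
j: (-3)·7 - 15·3 = -21 - 45 = -66
k: 15·2 - 14·7 = 30 - 98 = -68
e × f = (48, -66, -68)
d · (e × f) = 12·48 + (-5)·(-66) + (-15)·(-68) = 576 + 330 + 1020 = 1926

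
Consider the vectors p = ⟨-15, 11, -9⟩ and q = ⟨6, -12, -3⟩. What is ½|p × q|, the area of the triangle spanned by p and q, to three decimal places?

103.293

i: 11·(-3) - (-9)·(-12) = -33 - 108 = -141
j: (-9)·6 - (-15)·(-3) = -54 - 45 = -99
k: (-15)·(-12) - 11·6 = 180 - 66 = 114
p × q = (-141, -99, 114)
|p × q| = √((-141)² + (-99)² + 114²) = √42678 ≈ 206.5865
area = ½ · 206.5865 ≈ 103.293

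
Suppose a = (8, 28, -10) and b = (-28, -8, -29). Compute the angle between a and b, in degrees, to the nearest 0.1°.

97.2

a · b = 8·(-28) + 28·(-8) + (-10)·(-29) = -224 - 224 + 290 = -158
|a|² = 64 + 784 + 100 = 948,  |a| = √948 ≈ 30.789609
|b|² = 784 + 64 + 841 = 1689,  |b| = √1689 ≈ 41.097445
cos θ = -158 / (30.789609 · 41.097445) ≈ -0.12486
θ = arccos(-0.12486) ≈ 97.2°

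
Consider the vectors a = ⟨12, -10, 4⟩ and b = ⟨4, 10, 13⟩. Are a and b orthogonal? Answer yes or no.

yes

a · b = 12·4 + (-10)·10 + 4·13 = 48 - 100 + 52 = 0
Zero, so the vectors are orthogonal.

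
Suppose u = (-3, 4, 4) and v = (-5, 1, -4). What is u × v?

(-20, -32, 17)

i: 4·(-4) - 4·1 = -16 - 4 = -20
j: 4·(-5) - (-3)·(-4) = -20 - 12 = -32
k: (-3)·1 - 4·(-5) = -3 - (-20) = 17
u × v = (-20, -32, 17)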